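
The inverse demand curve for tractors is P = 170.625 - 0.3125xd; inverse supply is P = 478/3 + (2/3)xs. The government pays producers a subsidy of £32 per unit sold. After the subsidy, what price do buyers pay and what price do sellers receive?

Buyers pay 7370/47; sellers receive 8874/47

Pre-subsidy: 170.625 - 0.3125x = 478/3 + (2/3)x gives x* = 542/47 and P* = 7850/47.
With the subsidy, sellers receive Ps = Pb + 32 for each unit, where Pb is the price buyers pay.
On the curves, Pb = 170.625 - 0.3125x and Ps = 478/3 + (2/3)x; the wedge Ps − Pb = 32 gives 478/3 + (2/3)x − (170.625 - 0.3125x) = 32, so x' = 2078/47.
Then Pb = 170.625 − 0.3125·(2078/47) = 7370/47 and Ps = 478/3 + (2/3)·(2078/47) = 8874/47.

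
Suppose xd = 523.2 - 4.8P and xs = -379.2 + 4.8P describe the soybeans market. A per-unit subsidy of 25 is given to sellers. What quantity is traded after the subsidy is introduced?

Pre-subsidy: 523.2 - 4.8P = -379.2 + 4.8P gives P* = 94, x* = 72.
With the subsidy, sellers receive Ps = Pb + 25 for each unit, where Pb is the price buyers pay.
Supply in terms of Pb becomes xs = -379.2 + 4.8(Pb + 25) = -259.2 + 4.8Pb. Setting this equal to demand: 523.2 - 4.8Pb = -259.2 + 4.8Pb, so Pb = 81.5.
Sellers receive Ps = 81.5 + 25 = 106.5; x' = 523.2 − 4.8·81.5 = 132.

x' = 132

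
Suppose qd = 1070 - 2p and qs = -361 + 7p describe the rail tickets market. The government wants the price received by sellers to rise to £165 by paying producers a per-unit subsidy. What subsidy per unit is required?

At a seller price of 165, quantity supplied is -361 + 7·165 = 794.
Buyers absorb 794 only when they pay pb with 1070 − 2·pb = 794, i.e. pb = 138.
s = ps − pb = 165 − 138 = 27.

Required subsidy s = £27 per unit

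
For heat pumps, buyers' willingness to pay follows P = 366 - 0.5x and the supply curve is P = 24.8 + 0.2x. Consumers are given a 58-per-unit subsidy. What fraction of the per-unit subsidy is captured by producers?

Producer share = 2/7

Pre-subsidy: 366 - 0.5x = 24.8 + 0.2x gives x* = 3412/7 and P* = 856/7.
With the rebate, buyers effectively pay Pb = Ps − 58, where Ps is the price sellers receive.
On the curves, Pb = 366 - 0.5x and Ps = 24.8 + 0.2x; the wedge Ps − Pb = 58 gives 24.8 + 0.2x − (366 - 0.5x) = 58, so x' = 3992/7.
Then Pb = 366 − 0.5·(3992/7) = 566/7 and Ps = 24.8 + 0.2·(3992/7) = 972/7.
Buyers' price falls by P* − Pb = 856/7 − 566/7 = 290/7; sellers' price rises by Ps − P* = 972/7 − 856/7 = 116/7.
So producers capture (116/7)/58 = 2/7 of each unit of subsidy.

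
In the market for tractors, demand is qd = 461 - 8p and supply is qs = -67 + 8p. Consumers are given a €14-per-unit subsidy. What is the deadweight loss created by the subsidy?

Deadweight loss = €392

Pre-subsidy: 461 - 8p = -67 + 8p gives p* = 33, q* = 197.
With the rebate, buyers effectively pay pb = ps − 14, where ps is the price sellers receive.
Demand in terms of ps becomes qd = 461 − 8(ps − 14) = 573 - 8ps. Setting this equal to supply: 573 - 8ps = -67 + 8ps, so ps = 40.
Buyers pay pb = 40 − 14 = 26; q' = -67 + 8·40 = 253.
The subsidy expands output by 253 − 197 = 56 past the efficient level; on those units the gap between marginal cost and willingness to pay runs from 0 up to 14.
DWL = ½ × 14 × 56 = 392.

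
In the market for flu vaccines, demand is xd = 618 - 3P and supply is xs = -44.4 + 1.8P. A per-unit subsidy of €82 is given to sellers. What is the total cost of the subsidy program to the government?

Pre-subsidy: 618 - 3P = -44.4 + 1.8P gives P* = 138, x* = 204.
With the subsidy, sellers receive Ps = Pb + 82 for each unit, where Pb is the price buyers pay.
Supply in terms of Pb becomes xs = -44.4 + 1.8(Pb + 82) = 103.2 + 1.8Pb. Setting this equal to demand: 618 - 3Pb = 103.2 + 1.8Pb, so Pb = 107.25.
Sellers receive Ps = 107.25 + 82 = 189.25; x' = 618 − 3·107.25 = 296.25.
Government outlay = subsidy × quantity = 82 × 296.25 = 24292.5.

Government cost = €24292.5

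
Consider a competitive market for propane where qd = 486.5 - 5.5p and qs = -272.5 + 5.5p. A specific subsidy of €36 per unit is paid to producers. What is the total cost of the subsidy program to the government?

Government cost = €7416

Pre-subsidy: 486.5 - 5.5p = -272.5 + 5.5p gives p* = 69, q* = 107.
With the subsidy, sellers receive ps = pb + 36 for each unit, where pb is the price buyers pay.
Supply in terms of pb becomes qs = -272.5 + 5.5(pb + 36) = -74.5 + 5.5pb. Setting this equal to demand: 486.5 - 5.5pb = -74.5 + 5.5pb, so pb = 51.
Sellers receive ps = 51 + 36 = 87; q' = 486.5 − 5.5·51 = 206.
Government outlay = subsidy × quantity = 36 × 206 = 7416.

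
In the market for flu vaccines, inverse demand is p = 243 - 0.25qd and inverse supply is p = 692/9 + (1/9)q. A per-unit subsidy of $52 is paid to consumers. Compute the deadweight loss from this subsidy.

Pre-subsidy: 243 - 0.25q = 692/9 + (1/9)q gives q* = 460 and p* = 128.
With the rebate, buyers effectively pay pb = ps − 52, where ps is the price sellers receive.
On the curves, pb = 243 - 0.25q and ps = 692/9 + (1/9)q; the wedge ps − pb = 52 gives 692/9 + (1/9)q − (243 - 0.25q) = 52, so q' = 604.
Then pb = 243 − 0.25·604 = 92 and ps = 692/9 + (1/9)·604 = 144.
The subsidy expands output by 604 − 460 = 144 past the efficient level; on those units the gap between marginal cost and willingness to pay runs from 0 up to 52.
DWL = ½ × 52 × 144 = 3744.

Deadweight loss = $3744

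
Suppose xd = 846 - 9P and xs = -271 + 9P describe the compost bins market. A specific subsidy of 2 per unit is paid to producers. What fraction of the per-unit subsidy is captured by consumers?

Consumer share = 0.5

Pre-subsidy: 846 - 9P = -271 + 9P gives P* = 1117/18, x* = 287.5.
With the subsidy, sellers receive Ps = Pb + 2 for each unit, where Pb is the price buyers pay.
Supply in terms of Pb becomes xs = -271 + 9(Pb + 2) = -253 + 9Pb. Setting this equal to demand: 846 - 9Pb = -253 + 9Pb, so Pb = 1099/18.
Sellers receive Ps = 1099/18 + 2 = 1135/18; x' = 846 − 9·(1099/18) = 296.5.
Buyers' price falls by P* − Pb = 1117/18 − 1099/18 = 1; sellers' price rises by Ps − P* = 1135/18 − 1117/18 = 1.
So consumers capture 1/2 = 0.5 of each unit of subsidy.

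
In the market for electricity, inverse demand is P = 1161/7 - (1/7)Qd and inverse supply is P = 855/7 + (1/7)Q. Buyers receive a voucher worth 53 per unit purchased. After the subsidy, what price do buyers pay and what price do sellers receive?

Pre-subsidy: 1161/7 - (1/7)Q = 855/7 + (1/7)Q gives Q* = 153 and P* = 144.
With the rebate, buyers effectively pay Pb = Ps − 53, where Ps is the price sellers receive.
On the curves, Pb = 1161/7 - (1/7)Q and Ps = 855/7 + (1/7)Q; the wedge Ps − Pb = 53 gives 855/7 + (1/7)Q − (1161/7 - (1/7)Q) = 53, so Q' = 338.5.
Then Pb = 1161/7 − (1/7)·338.5 = 117.5 and Ps = 855/7 + (1/7)·338.5 = 170.5.

Buyers pay 117.5; sellers receive 170.5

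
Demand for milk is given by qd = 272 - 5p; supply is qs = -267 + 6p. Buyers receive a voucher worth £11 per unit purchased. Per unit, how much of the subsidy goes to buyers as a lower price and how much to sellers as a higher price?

Buyers gain £6 per unit; sellers gain £5 per unit

Pre-subsidy: 272 - 5p = -267 + 6p gives p* = 49, q* = 27.
With the rebate, buyers effectively pay pb = ps − 11, where ps is the price sellers receive.
Demand in terms of ps becomes qd = 272 − 5(ps − 11) = 327 - 5ps. Setting this equal to supply: 327 - 5ps = -267 + 6ps, so ps = 54.
Buyers pay pb = 54 − 11 = 43; q' = -267 + 6·54 = 57.
Buyers' price falls by p* − pb = 49 − 43 = 6; sellers' price rises by ps − p* = 54 − 49 = 5.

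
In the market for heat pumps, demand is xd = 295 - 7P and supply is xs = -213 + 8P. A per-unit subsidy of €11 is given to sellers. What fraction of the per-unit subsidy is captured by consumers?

Consumer share = 8/15

Pre-subsidy: 295 - 7P = -213 + 8P gives P* = 508/15, x* = 869/15.
With the subsidy, sellers receive Ps = Pb + 11 for each unit, where Pb is the price buyers pay.
Supply in terms of Pb becomes xs = -213 + 8(Pb + 11) = -125 + 8Pb. Setting this equal to demand: 295 - 7Pb = -125 + 8Pb, so Pb = 28.
Sellers receive Ps = 28 + 11 = 39; x' = 295 − 7·28 = 99.
Buyers' price falls by P* − Pb = 508/15 − 28 = 88/15; sellers' price rises by Ps − P* = 39 − 508/15 = 77/15.
So consumers capture (88/15)/11 = 8/15 of each unit of subsidy.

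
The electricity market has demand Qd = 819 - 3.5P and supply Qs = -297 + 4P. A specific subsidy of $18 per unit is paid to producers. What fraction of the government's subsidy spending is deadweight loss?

DWL / government spending = 4/79

Pre-subsidy: 819 - 3.5P = -297 + 4P gives P* = 148.8, Q* = 298.2.
With the subsidy, sellers receive Ps = Pb + 18 for each unit, where Pb is the price buyers pay.
Supply in terms of Pb becomes Qs = -297 + 4(Pb + 18) = -225 + 4Pb. Setting this equal to demand: 819 - 3.5Pb = -225 + 4Pb, so Pb = 139.2.
Sellers receive Ps = 139.2 + 18 = 157.2; Q' = 819 − 3.5·139.2 = 331.8.
ΔCS = ½(298.2 + 331.8)(148.8 − 139.2) = 3024; ΔPS = ½(298.2 + 331.8)(157.2 − 148.8) = 2646.
Government spending = 18 × 331.8 = 5972.4.
DWL = ½ × 18 × (331.8 − 298.2) = 302.4; fraction = 302.4 / 5972.4 = 4/79.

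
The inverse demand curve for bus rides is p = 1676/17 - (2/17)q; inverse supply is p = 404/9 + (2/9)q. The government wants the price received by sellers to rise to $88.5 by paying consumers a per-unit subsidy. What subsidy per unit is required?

Required subsidy s = $13 per unit

At a seller price of 88.5, quantity supplied is -202 + 4.5·88.5 = 196.25.
Buyers absorb 196.25 only when they pay pb = 1676/17 − (2/17)·196.25 = 75.5.
s = ps − pb = 88.5 − 75.5 = 13.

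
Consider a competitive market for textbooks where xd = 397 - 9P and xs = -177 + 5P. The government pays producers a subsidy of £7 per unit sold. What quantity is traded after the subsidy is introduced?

x' = 50.5

Pre-subsidy: 397 - 9P = -177 + 5P gives P* = 41, x* = 28.
With the subsidy, sellers receive Ps = Pb + 7 for each unit, where Pb is the price buyers pay.
Supply in terms of Pb becomes xs = -177 + 5(Pb + 7) = -142 + 5Pb. Setting this equal to demand: 397 - 9Pb = -142 + 5Pb, so Pb = 38.5.
Sellers receive Ps = 38.5 + 7 = 45.5; x' = 397 − 9·38.5 = 50.5.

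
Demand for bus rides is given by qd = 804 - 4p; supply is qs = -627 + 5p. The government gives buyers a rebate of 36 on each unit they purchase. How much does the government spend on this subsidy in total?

Government cost = 8928

Pre-subsidy: 804 - 4p = -627 + 5p gives p* = 159, q* = 168.
With the rebate, buyers effectively pay pb = ps − 36, where ps is the price sellers receive.
Demand in terms of ps becomes qd = 804 − 4(ps − 36) = 948 - 4ps. Setting this equal to supply: 948 - 4ps = -627 + 5ps, so ps = 175.
Buyers pay pb = 175 − 36 = 139; q' = -627 + 5·175 = 248.
Government outlay = subsidy × quantity = 36 × 248 = 8928.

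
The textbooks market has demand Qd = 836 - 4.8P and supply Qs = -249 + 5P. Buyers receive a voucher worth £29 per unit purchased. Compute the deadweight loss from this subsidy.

Pre-subsidy: 836 - 4.8P = -249 + 5P gives P* = 775/7, Q* = 2132/7.
With the rebate, buyers effectively pay Pb = Ps − 29, where Ps is the price sellers receive.
Demand in terms of Ps becomes Qd = 836 − 4.8(Ps − 29) = 975.2 - 4.8Ps. Setting this equal to supply: 975.2 - 4.8Ps = -249 + 5Ps, so Ps = 6121/49.
Buyers pay Pb = 6121/49 − 29 = 4700/49; Q' = -249 + 5·(6121/49) = 18404/49.
The subsidy expands output by 18404/49 − 2132/7 = 3480/49 past the efficient level; on those units the gap between marginal cost and willingness to pay runs from 0 up to 29.
DWL = ½ × 29 × 3480/49 = 50460/49.

Deadweight loss = 50460/49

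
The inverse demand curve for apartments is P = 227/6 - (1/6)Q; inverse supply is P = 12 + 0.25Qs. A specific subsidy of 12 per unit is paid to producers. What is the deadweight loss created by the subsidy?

Deadweight loss = 172.8

Pre-subsidy: 227/6 - (1/6)Q = 12 + 0.25Q gives Q* = 62 and P* = 27.5.
With the subsidy, sellers receive Ps = Pb + 12 for each unit, where Pb is the price buyers pay.
On the curves, Pb = 227/6 - (1/6)Q and Ps = 12 + 0.25Q; the wedge Ps − Pb = 12 gives 12 + 0.25Q − (227/6 - (1/6)Q) = 12, so Q' = 90.8.
Then Pb = 227/6 − (1/6)·90.8 = 22.7 and Ps = 12 + 0.25·90.8 = 34.7.
The subsidy expands output by 90.8 − 62 = 28.8 past the efficient level; on those units the gap between marginal cost and willingness to pay runs from 0 up to 12.
DWL = ½ × 12 × 28.8 = 172.8.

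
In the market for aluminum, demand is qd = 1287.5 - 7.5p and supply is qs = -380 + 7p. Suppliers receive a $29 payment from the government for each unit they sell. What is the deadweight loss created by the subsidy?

Pre-subsidy: 1287.5 - 7.5p = -380 + 7p gives p* = 115, q* = 425.
With the subsidy, sellers receive ps = pb + 29 for each unit, where pb is the price buyers pay.
Supply in terms of pb becomes qs = -380 + 7(pb + 29) = -177 + 7pb. Setting this equal to demand: 1287.5 - 7.5pb = -177 + 7pb, so pb = 101.
Sellers receive ps = 101 + 29 = 130; q' = 1287.5 − 7.5·101 = 530.
The subsidy expands output by 530 − 425 = 105 past the efficient level; on those units the gap between marginal cost and willingness to pay runs from 0 up to 29.
DWL = ½ × 29 × 105 = 1522.5.

Deadweight loss = $1522.5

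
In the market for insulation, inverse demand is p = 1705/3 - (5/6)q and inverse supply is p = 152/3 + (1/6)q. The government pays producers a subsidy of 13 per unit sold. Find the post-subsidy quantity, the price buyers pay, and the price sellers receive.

q' = 1592/3; buyers pay 1135/9; sellers receive 1252/9

Pre-subsidy: 1705/3 - (5/6)q = 152/3 + (1/6)q gives q* = 1553/3 and p* = 2465/18.
With the subsidy, sellers receive ps = pb + 13 for each unit, where pb is the price buyers pay.
On the curves, pb = 1705/3 - (5/6)q and ps = 152/3 + (1/6)q; the wedge ps − pb = 13 gives 152/3 + (1/6)q − (1705/3 - (5/6)q) = 13, so q' = 1592/3.
Then pb = 1705/3 − (5/6)·(1592/3) = 1135/9 and ps = 152/3 + (1/6)·(1592/3) = 1252/9.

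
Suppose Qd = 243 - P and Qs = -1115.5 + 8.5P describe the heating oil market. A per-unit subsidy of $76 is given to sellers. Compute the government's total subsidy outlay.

Pre-subsidy: 243 - P = -1115.5 + 8.5P gives P* = 143, Q* = 100.
With the subsidy, sellers receive Ps = Pb + 76 for each unit, where Pb is the price buyers pay.
Supply in terms of Pb becomes Qs = -1115.5 + 8.5(Pb + 76) = -469.5 + 8.5Pb. Setting this equal to demand: 243 - Pb = -469.5 + 8.5Pb, so Pb = 75.
Sellers receive Ps = 75 + 76 = 151; Q' = 243 − 1·75 = 168.
Government outlay = subsidy × quantity = 76 × 168 = 12768.

Government cost = $12768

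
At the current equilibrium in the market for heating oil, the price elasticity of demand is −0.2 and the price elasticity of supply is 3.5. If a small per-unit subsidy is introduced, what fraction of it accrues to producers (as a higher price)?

Producer share = 2/37

For a small subsidy around the equilibrium, the benefit split depends on the relative slopes, which at a point are proportional to the elasticities.
Buyer share = εs/(εs + |εd|) = 3.5/(3.5 + 0.2) = 35/37; seller share = |εd|/(εs + |εd|) = 2/37.
So producers capture 2/37 of the subsidy.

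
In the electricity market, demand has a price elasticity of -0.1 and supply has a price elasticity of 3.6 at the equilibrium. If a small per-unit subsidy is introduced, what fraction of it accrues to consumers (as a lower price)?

Consumer share = 36/37

For a small subsidy around the equilibrium, the benefit split depends on the relative slopes, which at a point are proportional to the elasticities.
Buyer share = εs/(εs + |εd|) = 3.6/(3.6 + 0.1) = 36/37; seller share = |εd|/(εs + |εd|) = 1/37.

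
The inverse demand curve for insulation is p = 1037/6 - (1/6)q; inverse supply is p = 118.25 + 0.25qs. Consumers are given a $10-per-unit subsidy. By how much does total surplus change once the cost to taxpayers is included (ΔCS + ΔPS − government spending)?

Net change in total surplus = -$120

Pre-subsidy: 1037/6 - (1/6)q = 118.25 + 0.25q gives q* = 131 and p* = 151.
With the rebate, buyers effectively pay pb = ps − 10, where ps is the price sellers receive.
On the curves, pb = 1037/6 - (1/6)q and ps = 118.25 + 0.25q; the wedge ps − pb = 10 gives 118.25 + 0.25q − (1037/6 - (1/6)q) = 10, so q' = 155.
Then pb = 1037/6 − (1/6)·155 = 147 and ps = 118.25 + 0.25·155 = 157.
ΔCS = ½(131 + 155)(151 − 147) = 572; ΔPS = ½(131 + 155)(157 − 151) = 858.
Government spending = 10 × 155 = 1550.
Net change = 572 + 858 − 1550 = -120. The loss equals the DWL triangle ½·10·24.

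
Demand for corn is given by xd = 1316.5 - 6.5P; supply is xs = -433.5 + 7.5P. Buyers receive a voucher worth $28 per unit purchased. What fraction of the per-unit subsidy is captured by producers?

Pre-subsidy: 1316.5 - 6.5P = -433.5 + 7.5P gives P* = 125, x* = 504.
With the rebate, buyers effectively pay Pb = Ps − 28, where Ps is the price sellers receive.
Demand in terms of Ps becomes xd = 1316.5 − 6.5(Ps − 28) = 1498.5 - 6.5Ps. Setting this equal to supply: 1498.5 - 6.5Ps = -433.5 + 7.5Ps, so Ps = 138.
Buyers pay Pb = 138 − 28 = 110; x' = -433.5 + 7.5·138 = 601.5.
Buyers' price falls by P* − Pb = 125 − 110 = 15; sellers' price rises by Ps − P* = 138 − 125 = 13.
So producers capture 13/28 = 13/28 of each unit of subsidy.

Producer share = 13/28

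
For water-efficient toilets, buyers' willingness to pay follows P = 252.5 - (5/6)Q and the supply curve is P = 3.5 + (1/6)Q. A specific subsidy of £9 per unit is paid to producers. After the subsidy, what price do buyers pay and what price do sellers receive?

Pre-subsidy: 252.5 - (5/6)Q = 3.5 + (1/6)Q gives Q* = 249 and P* = 45.
With the subsidy, sellers receive Ps = Pb + 9 for each unit, where Pb is the price buyers pay.
On the curves, Pb = 252.5 - (5/6)Q and Ps = 3.5 + (1/6)Q; the wedge Ps − Pb = 9 gives 3.5 + (1/6)Q − (252.5 - (5/6)Q) = 9, so Q' = 258.
Then Pb = 252.5 − (5/6)·258 = 37.5 and Ps = 3.5 + (1/6)·258 = 46.5.

Buyers pay £37.5; sellers receive £46.5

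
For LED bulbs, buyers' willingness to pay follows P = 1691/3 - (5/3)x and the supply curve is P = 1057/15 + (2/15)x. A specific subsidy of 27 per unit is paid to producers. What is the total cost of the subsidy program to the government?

Pre-subsidy: 1691/3 - (5/3)x = 1057/15 + (2/15)x gives x* = 274 and P* = 107.
With the subsidy, sellers receive Ps = Pb + 27 for each unit, where Pb is the price buyers pay.
On the curves, Pb = 1691/3 - (5/3)x and Ps = 1057/15 + (2/15)x; the wedge Ps − Pb = 27 gives 1057/15 + (2/15)x − (1691/3 - (5/3)x) = 27, so x' = 289.
Then Pb = 1691/3 − (5/3)·289 = 82 and Ps = 1057/15 + (2/15)·289 = 109.
Government outlay = subsidy × quantity = 27 × 289 = 7803.

Government cost = 7803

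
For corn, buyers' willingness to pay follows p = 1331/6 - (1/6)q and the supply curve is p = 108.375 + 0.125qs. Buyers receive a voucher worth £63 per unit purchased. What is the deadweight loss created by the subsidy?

Deadweight loss = £6804

Pre-subsidy: 1331/6 - (1/6)q = 108.375 + 0.125q gives q* = 389 and p* = 157.
With the rebate, buyers effectively pay pb = ps − 63, where ps is the price sellers receive.
On the curves, pb = 1331/6 - (1/6)q and ps = 108.375 + 0.125q; the wedge ps − pb = 63 gives 108.375 + 0.125q − (1331/6 - (1/6)q) = 63, so q' = 605.
Then pb = 1331/6 − (1/6)·605 = 121 and ps = 108.375 + 0.125·605 = 184.
The subsidy expands output by 605 − 389 = 216 past the efficient level; on those units the gap between marginal cost and willingness to pay runs from 0 up to 63.
DWL = ½ × 63 × 216 = 6804.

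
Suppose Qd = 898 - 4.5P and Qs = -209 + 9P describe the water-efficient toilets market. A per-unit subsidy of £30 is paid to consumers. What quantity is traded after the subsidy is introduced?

Pre-subsidy: 898 - 4.5P = -209 + 9P gives P* = 82, Q* = 529.
With the rebate, buyers effectively pay Pb = Ps − 30, where Ps is the price sellers receive.
Demand in terms of Ps becomes Qd = 898 − 4.5(Ps − 30) = 1033 - 4.5Ps. Setting this equal to supply: 1033 - 4.5Ps = -209 + 9Ps, so Ps = 92.
Buyers pay Pb = 92 − 30 = 62; Q' = -209 + 9·92 = 619.

Q' = 619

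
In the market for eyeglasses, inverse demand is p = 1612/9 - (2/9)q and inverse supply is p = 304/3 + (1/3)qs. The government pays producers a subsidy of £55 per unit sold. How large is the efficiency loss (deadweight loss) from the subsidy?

Deadweight loss = £2722.5

Pre-subsidy: 1612/9 - (2/9)q = 304/3 + (1/3)q gives q* = 140 and p* = 148.
With the subsidy, sellers receive ps = pb + 55 for each unit, where pb is the price buyers pay.
On the curves, pb = 1612/9 - (2/9)q and ps = 304/3 + (1/3)q; the wedge ps − pb = 55 gives 304/3 + (1/3)q − (1612/9 - (2/9)q) = 55, so q' = 239.
Then pb = 1612/9 − (2/9)·239 = 126 and ps = 304/3 + (1/3)·239 = 181.
The subsidy expands output by 239 − 140 = 99 past the efficient level; on those units the gap between marginal cost and willingness to pay runs from 0 up to 55.
DWL = ½ × 55 × 99 = 2722.5.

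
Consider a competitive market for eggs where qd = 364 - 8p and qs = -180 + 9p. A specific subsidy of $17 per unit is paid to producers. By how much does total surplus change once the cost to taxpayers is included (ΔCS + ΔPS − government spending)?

Net change in total surplus = -$612

Pre-subsidy: 364 - 8p = -180 + 9p gives p* = 32, q* = 108.
With the subsidy, sellers receive ps = pb + 17 for each unit, where pb is the price buyers pay.
Supply in terms of pb becomes qs = -180 + 9(pb + 17) = -27 + 9pb. Setting this equal to demand: 364 - 8pb = -27 + 9pb, so pb = 23.
Sellers receive ps = 23 + 17 = 40; q' = 364 − 8·23 = 180.
ΔCS = ½(108 + 180)(32 − 23) = 1296; ΔPS = ½(108 + 180)(40 − 32) = 1152.
Government spending = 17 × 180 = 3060.
Net change = 1296 + 1152 − 3060 = -612. The loss equals the DWL triangle ½·17·72.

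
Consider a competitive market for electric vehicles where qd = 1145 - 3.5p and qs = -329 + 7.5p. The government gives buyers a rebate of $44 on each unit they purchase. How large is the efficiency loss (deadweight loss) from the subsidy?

Deadweight loss = $2310

Pre-subsidy: 1145 - 3.5p = -329 + 7.5p gives p* = 134, q* = 676.
With the rebate, buyers effectively pay pb = ps − 44, where ps is the price sellers receive.
Demand in terms of ps becomes qd = 1145 − 3.5(ps − 44) = 1299 - 3.5ps. Setting this equal to supply: 1299 - 3.5ps = -329 + 7.5ps, so ps = 148.
Buyers pay pb = 148 − 44 = 104; q' = -329 + 7.5·148 = 781.
The subsidy expands output by 781 − 676 = 105 past the efficient level; on those units the gap between marginal cost and willingness to pay runs from 0 up to 44.
DWL = ½ × 44 × 105 = 2310.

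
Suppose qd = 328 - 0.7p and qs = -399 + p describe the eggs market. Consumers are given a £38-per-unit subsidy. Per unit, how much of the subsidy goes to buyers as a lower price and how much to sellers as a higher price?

Buyers gain 380/17 per unit; sellers gain 266/17 per unit

Pre-subsidy: 328 - 0.7p = -399 + p gives p* = 7270/17, q* = 487/17.
With the rebate, buyers effectively pay pb = ps − 38, where ps is the price sellers receive.
Demand in terms of ps becomes qd = 328 − 0.7(ps − 38) = 354.6 - 0.7ps. Setting this equal to supply: 354.6 - 0.7ps = -399 + ps, so ps = 7536/17.
Buyers pay pb = 7536/17 − 38 = 6890/17; q' = -399 + 1·(7536/17) = 753/17.
Buyers' price falls by p* − pb = 7270/17 − 6890/17 = 380/17; sellers' price rises by ps − p* = 7536/17 − 7270/17 = 266/17.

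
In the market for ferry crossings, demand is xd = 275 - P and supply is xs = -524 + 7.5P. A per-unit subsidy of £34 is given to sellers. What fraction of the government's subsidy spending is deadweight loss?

DWL / government spending = 15/211

Pre-subsidy: 275 - P = -524 + 7.5P gives P* = 94, x* = 181.
With the subsidy, sellers receive Ps = Pb + 34 for each unit, where Pb is the price buyers pay.
Supply in terms of Pb becomes xs = -524 + 7.5(Pb + 34) = -269 + 7.5Pb. Setting this equal to demand: 275 - Pb = -269 + 7.5Pb, so Pb = 64.
Sellers receive Ps = 64 + 34 = 98; x' = 275 − 1·64 = 211.
ΔCS = ½(181 + 211)(94 − 64) = 5880; ΔPS = ½(181 + 211)(98 − 94) = 784.
Government spending = 34 × 211 = 7174.
DWL = ½ × 34 × (211 − 181) = 510; fraction = 510 / 7174 = 15/211.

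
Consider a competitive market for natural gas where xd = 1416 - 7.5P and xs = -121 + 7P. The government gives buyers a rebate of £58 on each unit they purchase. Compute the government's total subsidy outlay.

Government cost = £48198

Pre-subsidy: 1416 - 7.5P = -121 + 7P gives P* = 106, x* = 621.
With the rebate, buyers effectively pay Pb = Ps − 58, where Ps is the price sellers receive.
Demand in terms of Ps becomes xd = 1416 − 7.5(Ps − 58) = 1851 - 7.5Ps. Setting this equal to supply: 1851 - 7.5Ps = -121 + 7Ps, so Ps = 136.
Buyers pay Pb = 136 − 58 = 78; x' = -121 + 7·136 = 831.
Government outlay = subsidy × quantity = 58 × 831 = 48198.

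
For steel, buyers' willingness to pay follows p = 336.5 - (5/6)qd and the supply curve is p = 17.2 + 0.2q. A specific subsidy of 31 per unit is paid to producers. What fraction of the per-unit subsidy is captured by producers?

Producer share = 6/31

Pre-subsidy: 336.5 - (5/6)q = 17.2 + 0.2q gives q* = 309 and p* = 79.
With the subsidy, sellers receive ps = pb + 31 for each unit, where pb is the price buyers pay.
On the curves, pb = 336.5 - (5/6)q and ps = 17.2 + 0.2q; the wedge ps − pb = 31 gives 17.2 + 0.2q − (336.5 - (5/6)q) = 31, so q' = 339.
Then pb = 336.5 − (5/6)·339 = 54 and ps = 17.2 + 0.2·339 = 85.
Buyers' price falls by p* − pb = 79 − 54 = 25; sellers' price rises by ps − p* = 85 − 79 = 6.
So producers capture 6/31 = 6/31 of each unit of subsidy.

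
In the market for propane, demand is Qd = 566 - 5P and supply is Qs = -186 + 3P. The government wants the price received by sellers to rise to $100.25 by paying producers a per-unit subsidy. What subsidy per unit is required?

At a seller price of 100.25, quantity supplied is -186 + 3·100.25 = 114.75.
Buyers absorb 114.75 only when they pay Pb with 566 − 5·Pb = 114.75, i.e. Pb = 90.25.
s = Ps − Pb = 100.25 − 90.25 = 10.

Required subsidy s = $10 per unit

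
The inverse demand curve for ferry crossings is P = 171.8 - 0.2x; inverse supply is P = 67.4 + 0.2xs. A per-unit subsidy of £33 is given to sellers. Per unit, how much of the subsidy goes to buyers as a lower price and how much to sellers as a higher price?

Pre-subsidy: 171.8 - 0.2x = 67.4 + 0.2x gives x* = 261 and P* = 119.6.
With the subsidy, sellers receive Ps = Pb + 33 for each unit, where Pb is the price buyers pay.
On the curves, Pb = 171.8 - 0.2x and Ps = 67.4 + 0.2x; the wedge Ps − Pb = 33 gives 67.4 + 0.2x − (171.8 - 0.2x) = 33, so x' = 343.5.
Then Pb = 171.8 − 0.2·343.5 = 103.1 and Ps = 67.4 + 0.2·343.5 = 136.1.
Buyers' price falls by P* − Pb = 119.6 − 103.1 = 16.5; sellers' price rises by Ps − P* = 136.1 − 119.6 = 16.5.

Buyers gain £16.5 per unit; sellers gain £16.5 per unit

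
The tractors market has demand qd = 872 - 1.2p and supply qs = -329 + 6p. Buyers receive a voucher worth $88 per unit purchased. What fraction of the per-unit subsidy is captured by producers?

Pre-subsidy: 872 - 1.2p = -329 + 6p gives p* = 6005/36, q* = 4031/6.
With the rebate, buyers effectively pay pb = ps − 88, where ps is the price sellers receive.
Demand in terms of ps becomes qd = 872 − 1.2(ps − 88) = 977.6 - 1.2ps. Setting this equal to supply: 977.6 - 1.2ps = -329 + 6ps, so ps = 6533/36.
Buyers pay pb = 6533/36 − 88 = 3365/36; q' = -329 + 6·(6533/36) = 4559/6.
Buyers' price falls by p* − pb = 6005/36 − 3365/36 = 220/3; sellers' price rises by ps − p* = 6533/36 − 6005/36 = 44/3.
So producers capture (44/3)/88 = 1/6 of each unit of subsidy.

Producer share = 1/6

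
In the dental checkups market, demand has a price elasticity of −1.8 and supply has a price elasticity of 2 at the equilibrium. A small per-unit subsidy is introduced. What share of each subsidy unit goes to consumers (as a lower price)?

Consumer share = 10/19

For a small subsidy around the equilibrium, the benefit split depends on the relative slopes, which at a point are proportional to the elasticities.
Buyer share = εs/(εs + |εd|) = 2/(2 + 1.8) = 10/19; seller share = |εd|/(εs + |εd|) = 9/19.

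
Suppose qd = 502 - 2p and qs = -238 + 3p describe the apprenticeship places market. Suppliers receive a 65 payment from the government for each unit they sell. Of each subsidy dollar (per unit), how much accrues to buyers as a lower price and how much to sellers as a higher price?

Buyers gain 39 per unit; sellers gain 26 per unit

Pre-subsidy: 502 - 2p = -238 + 3p gives p* = 148, q* = 206.
With the subsidy, sellers receive ps = pb + 65 for each unit, where pb is the price buyers pay.
Supply in terms of pb becomes qs = -238 + 3(pb + 65) = -43 + 3pb. Setting this equal to demand: 502 - 2pb = -43 + 3pb, so pb = 109.
Sellers receive ps = 109 + 65 = 174; q' = 502 − 2·109 = 284.
Buyers' price falls by p* − pb = 148 − 109 = 39; sellers' price rises by ps − p* = 174 − 148 = 26.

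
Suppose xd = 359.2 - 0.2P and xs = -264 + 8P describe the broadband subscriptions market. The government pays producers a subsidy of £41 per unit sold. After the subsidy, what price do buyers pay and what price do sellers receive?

Buyers pay £36; sellers receive £77

Pre-subsidy: 359.2 - 0.2P = -264 + 8P gives P* = 76, x* = 344.
With the subsidy, sellers receive Ps = Pb + 41 for each unit, where Pb is the price buyers pay.
Supply in terms of Pb becomes xs = -264 + 8(Pb + 41) = 64 + 8Pb. Setting this equal to demand: 359.2 - 0.2Pb = 64 + 8Pb, so Pb = 36.
Sellers receive Ps = 36 + 41 = 77; x' = 359.2 − 0.2·36 = 352.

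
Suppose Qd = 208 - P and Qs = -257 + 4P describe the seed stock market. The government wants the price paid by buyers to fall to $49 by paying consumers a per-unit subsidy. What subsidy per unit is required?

Required subsidy s = $55 per unit

At a buyer price of 49, quantity demanded is 208 − 1·49 = 159.
Sellers supply 159 only when they receive Ps with -257 + 4·Ps = 159, i.e. Ps = 104.
s = Ps − Pb = 104 − 49 = 55.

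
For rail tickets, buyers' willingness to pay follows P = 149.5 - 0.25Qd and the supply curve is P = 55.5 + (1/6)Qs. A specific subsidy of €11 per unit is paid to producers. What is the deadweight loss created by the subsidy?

Pre-subsidy: 149.5 - 0.25Q = 55.5 + (1/6)Q gives Q* = 225.6 and P* = 93.1.
With the subsidy, sellers receive Ps = Pb + 11 for each unit, where Pb is the price buyers pay.
On the curves, Pb = 149.5 - 0.25Q and Ps = 55.5 + (1/6)Q; the wedge Ps − Pb = 11 gives 55.5 + (1/6)Q − (149.5 - 0.25Q) = 11, so Q' = 252.
Then Pb = 149.5 − 0.25·252 = 86.5 and Ps = 55.5 + (1/6)·252 = 97.5.
The subsidy expands output by 252 − 225.6 = 26.4 past the efficient level; on those units the gap between marginal cost and willingness to pay runs from 0 up to 11.
DWL = ½ × 11 × 26.4 = 145.2.

Deadweight loss = €145.2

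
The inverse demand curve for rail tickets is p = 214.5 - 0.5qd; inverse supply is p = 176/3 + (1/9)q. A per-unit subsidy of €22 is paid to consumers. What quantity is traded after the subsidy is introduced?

Pre-subsidy: 214.5 - 0.5q = 176/3 + (1/9)q gives q* = 255 and p* = 87.
With the rebate, buyers effectively pay pb = ps − 22, where ps is the price sellers receive.
On the curves, pb = 214.5 - 0.5q and ps = 176/3 + (1/9)q; the wedge ps − pb = 22 gives 176/3 + (1/9)q − (214.5 - 0.5q) = 22, so q' = 291.
Then pb = 214.5 − 0.5·291 = 69 and ps = 176/3 + (1/9)·291 = 91.

q' = 291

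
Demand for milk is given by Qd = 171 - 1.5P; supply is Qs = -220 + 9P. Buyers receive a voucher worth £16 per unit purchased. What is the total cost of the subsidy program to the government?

Pre-subsidy: 171 - 1.5P = -220 + 9P gives P* = 782/21, Q* = 806/7.
With the rebate, buyers effectively pay Pb = Ps − 16, where Ps is the price sellers receive.
Demand in terms of Ps becomes Qd = 171 − 1.5(Ps − 16) = 195 - 1.5Ps. Setting this equal to supply: 195 - 1.5Ps = -220 + 9Ps, so Ps = 830/21.
Buyers pay Pb = 830/21 − 16 = 494/21; Q' = -220 + 9·(830/21) = 950/7.
Government outlay = subsidy × quantity = 16 × 950/7 = 15200/7.

Government cost = 15200/7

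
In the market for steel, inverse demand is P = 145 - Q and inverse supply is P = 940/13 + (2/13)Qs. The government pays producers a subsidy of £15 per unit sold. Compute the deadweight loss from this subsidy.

Pre-subsidy: 145 - Q = 940/13 + (2/13)Q gives Q* = 63 and P* = 82.
With the subsidy, sellers receive Ps = Pb + 15 for each unit, where Pb is the price buyers pay.
On the curves, Pb = 145 - Q and Ps = 940/13 + (2/13)Q; the wedge Ps − Pb = 15 gives 940/13 + (2/13)Q − (145 - Q) = 15, so Q' = 76.
Then Pb = 145 − 1·76 = 69 and Ps = 940/13 + (2/13)·76 = 84.
The subsidy expands output by 76 − 63 = 13 past the efficient level; on those units the gap between marginal cost and willingness to pay runs from 0 up to 15.
DWL = ½ × 15 × 13 = 97.5.

Deadweight loss = £97.5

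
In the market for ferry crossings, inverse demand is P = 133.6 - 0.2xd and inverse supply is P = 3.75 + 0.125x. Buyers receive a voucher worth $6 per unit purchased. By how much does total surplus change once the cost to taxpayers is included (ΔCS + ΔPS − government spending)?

Net change in total surplus = -720/13

Pre-subsidy: 133.6 - 0.2x = 3.75 + 0.125x gives x* = 5194/13 and P* = 698/13.
With the rebate, buyers effectively pay Pb = Ps − 6, where Ps is the price sellers receive.
On the curves, Pb = 133.6 - 0.2x and Ps = 3.75 + 0.125x; the wedge Ps − Pb = 6 gives 3.75 + 0.125x − (133.6 - 0.2x) = 6, so x' = 418.
Then Pb = 133.6 − 0.2·418 = 50 and Ps = 3.75 + 0.125·418 = 56.
ΔCS = ½(5194/13 + 418)(698/13 − 50) = 255072/169; ΔPS = ½(5194/13 + 418)(56 − 698/13) = 159420/169.
Government spending = 6 × 418 = 2508.
Net change = 255072/169 + 159420/169 − 2508 = -720/13. The loss equals the DWL triangle ½·6·240/13.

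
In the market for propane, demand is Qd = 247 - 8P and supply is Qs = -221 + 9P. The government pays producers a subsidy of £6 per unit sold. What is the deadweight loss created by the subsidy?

Pre-subsidy: 247 - 8P = -221 + 9P gives P* = 468/17, Q* = 455/17.
With the subsidy, sellers receive Ps = Pb + 6 for each unit, where Pb is the price buyers pay.
Supply in terms of Pb becomes Qs = -221 + 9(Pb + 6) = -167 + 9Pb. Setting this equal to demand: 247 - 8Pb = -167 + 9Pb, so Pb = 414/17.
Sellers receive Ps = 414/17 + 6 = 516/17; Q' = 247 − 8·(414/17) = 887/17.
The subsidy expands output by 887/17 − 455/17 = 432/17 past the efficient level; on those units the gap between marginal cost and willingness to pay runs from 0 up to 6.
DWL = ½ × 6 × 432/17 = 1296/17.

Deadweight loss = 1296/17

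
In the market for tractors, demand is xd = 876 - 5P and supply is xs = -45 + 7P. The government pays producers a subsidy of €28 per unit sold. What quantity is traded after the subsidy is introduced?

Pre-subsidy: 876 - 5P = -45 + 7P gives P* = 76.75, x* = 492.25.
With the subsidy, sellers receive Ps = Pb + 28 for each unit, where Pb is the price buyers pay.
Supply in terms of Pb becomes xs = -45 + 7(Pb + 28) = 151 + 7Pb. Setting this equal to demand: 876 - 5Pb = 151 + 7Pb, so Pb = 725/12.
Sellers receive Ps = 725/12 + 28 = 1061/12; x' = 876 − 5·(725/12) = 6887/12.

x' = 6887/12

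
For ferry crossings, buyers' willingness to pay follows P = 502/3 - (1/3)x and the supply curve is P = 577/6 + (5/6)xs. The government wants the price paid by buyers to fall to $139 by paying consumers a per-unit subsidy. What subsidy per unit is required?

Required subsidy s = $28 per unit

At a buyer price of 139, quantity demanded is 502 − 3·139 = 85.
Sellers supply 85 only when they receive Ps = 577/6 + (5/6)·85 = 167.
s = Ps − Pb = 167 − 139 = 28.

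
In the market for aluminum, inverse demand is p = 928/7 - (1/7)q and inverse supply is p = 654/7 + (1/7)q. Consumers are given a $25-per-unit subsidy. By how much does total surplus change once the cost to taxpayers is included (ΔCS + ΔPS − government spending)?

Net change in total surplus = -$1093.75

Pre-subsidy: 928/7 - (1/7)q = 654/7 + (1/7)q gives q* = 137 and p* = 113.
With the rebate, buyers effectively pay pb = ps − 25, where ps is the price sellers receive.
On the curves, pb = 928/7 - (1/7)q and ps = 654/7 + (1/7)q; the wedge ps − pb = 25 gives 654/7 + (1/7)q − (928/7 - (1/7)q) = 25, so q' = 224.5.
Then pb = 928/7 − (1/7)·224.5 = 100.5 and ps = 654/7 + (1/7)·224.5 = 125.5.
ΔCS = ½(137 + 224.5)(113 − 100.5) = 2259.375; ΔPS = ½(137 + 224.5)(125.5 − 113) = 2259.375.
Government spending = 25 × 224.5 = 5612.5.
Net change = 2259.375 + 2259.375 − 5612.5 = -1093.75. The loss equals the DWL triangle ½·25·87.5.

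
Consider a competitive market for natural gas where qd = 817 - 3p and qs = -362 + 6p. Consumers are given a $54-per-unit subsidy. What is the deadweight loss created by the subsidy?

Pre-subsidy: 817 - 3p = -362 + 6p gives p* = 131, q* = 424.
With the rebate, buyers effectively pay pb = ps − 54, where ps is the price sellers receive.
Demand in terms of ps becomes qd = 817 − 3(ps − 54) = 979 - 3ps. Setting this equal to supply: 979 - 3ps = -362 + 6ps, so ps = 149.
Buyers pay pb = 149 − 54 = 95; q' = -362 + 6·149 = 532.
The subsidy expands output by 532 − 424 = 108 past the efficient level; on those units the gap between marginal cost and willingness to pay runs from 0 up to 54.
DWL = ½ × 54 × 108 = 2916.

Deadweight loss = $2916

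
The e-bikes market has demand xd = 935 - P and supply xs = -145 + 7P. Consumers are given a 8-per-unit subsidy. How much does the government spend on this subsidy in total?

Pre-subsidy: 935 - P = -145 + 7P gives P* = 135, x* = 800.
With the rebate, buyers effectively pay Pb = Ps − 8, where Ps is the price sellers receive.
Demand in terms of Ps becomes xd = 935 − 1(Ps − 8) = 943 - Ps. Setting this equal to supply: 943 - Ps = -145 + 7Ps, so Ps = 136.
Buyers pay Pb = 136 − 8 = 128; x' = -145 + 7·136 = 807.
Government outlay = subsidy × quantity = 8 × 807 = 6456.

Government cost = 6456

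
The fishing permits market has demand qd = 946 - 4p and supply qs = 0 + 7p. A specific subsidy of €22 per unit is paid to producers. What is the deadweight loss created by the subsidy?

Pre-subsidy: 946 - 4p = 0 + 7p gives p* = 86, q* = 602.
With the subsidy, sellers receive ps = pb + 22 for each unit, where pb is the price buyers pay.
Supply in terms of pb becomes qs = 0 + 7(pb + 22) = 154 + 7pb. Setting this equal to demand: 946 - 4pb = 154 + 7pb, so pb = 72.
Sellers receive ps = 72 + 22 = 94; q' = 946 − 4·72 = 658.
The subsidy expands output by 658 − 602 = 56 past the efficient level; on those units the gap between marginal cost and willingness to pay runs from 0 up to 22.
DWL = ½ × 22 × 56 = 616.

Deadweight loss = €616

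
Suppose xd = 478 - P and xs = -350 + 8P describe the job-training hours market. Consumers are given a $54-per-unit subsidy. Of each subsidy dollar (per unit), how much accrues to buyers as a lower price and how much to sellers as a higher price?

Pre-subsidy: 478 - P = -350 + 8P gives P* = 92, x* = 386.
With the rebate, buyers effectively pay Pb = Ps − 54, where Ps is the price sellers receive.
Demand in terms of Ps becomes xd = 478 − 1(Ps − 54) = 532 - Ps. Setting this equal to supply: 532 - Ps = -350 + 8Ps, so Ps = 98.
Buyers pay Pb = 98 − 54 = 44; x' = -350 + 8·98 = 434.
Buyers' price falls by P* − Pb = 92 − 44 = 48; sellers' price rises by Ps − P* = 98 − 92 = 6.

Buyers gain $48 per unit; sellers gain $6 per unit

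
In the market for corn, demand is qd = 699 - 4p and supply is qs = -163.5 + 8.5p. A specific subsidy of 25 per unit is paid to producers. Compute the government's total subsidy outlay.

Government cost = 12275

Pre-subsidy: 699 - 4p = -163.5 + 8.5p gives p* = 69, q* = 423.
With the subsidy, sellers receive ps = pb + 25 for each unit, where pb is the price buyers pay.
Supply in terms of pb becomes qs = -163.5 + 8.5(pb + 25) = 49 + 8.5pb. Setting this equal to demand: 699 - 4pb = 49 + 8.5pb, so pb = 52.
Sellers receive ps = 52 + 25 = 77; q' = 699 − 4·52 = 491.
Government outlay = subsidy × quantity = 25 × 491 = 12275.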